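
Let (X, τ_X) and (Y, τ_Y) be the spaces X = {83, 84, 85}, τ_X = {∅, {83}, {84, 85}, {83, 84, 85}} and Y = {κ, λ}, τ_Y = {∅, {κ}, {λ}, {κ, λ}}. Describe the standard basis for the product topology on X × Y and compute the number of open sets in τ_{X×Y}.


Basis B = {∅ × ∅, {83} × {κ}, {83} × {λ}, {83} × {κ, λ}, {84, 85} × {κ}, {84, 85} × {λ}, {83, 84, 85} × {κ}, {83, 84, 85} × {λ}, {84, 85} × {κ, λ}, {83, 84, 85} × {κ, λ}}; |τ_{X×Y}| = 16.

Enumerate products U × V with U ∈ τ_X, V ∈ τ_Y (deduplicated):
  ∅ × ∅ = {} (∅)
  {83} × {κ} = {(83,κ)}
  {83} × {λ} = {(83,λ)}
  {83} × {κ, λ} = {(83,κ), (83,λ)}
  {84, 85} × {κ} = {(84,κ), (85,κ)}
  {84, 85} × {λ} = {(84,λ), (85,λ)}
  {83, 84, 85} × {κ} = {(83,κ), (84,κ), (85,κ)}
  {83, 84, 85} × {λ} = {(83,λ), (84,λ), (85,λ)}
  {84, 85} × {κ, λ} = {(84,κ), (84,λ), (85,κ), (85,λ)}
  {83, 84, 85} × {κ, λ} = {(83,κ), (83,λ), (84,κ), (84,λ), (85,κ), (85,λ)}
These 10 distinct sets form the basis B.
Close under arbitrary unions to get τ_{X×Y}; counting gives |τ_{X×Y}| = 16.


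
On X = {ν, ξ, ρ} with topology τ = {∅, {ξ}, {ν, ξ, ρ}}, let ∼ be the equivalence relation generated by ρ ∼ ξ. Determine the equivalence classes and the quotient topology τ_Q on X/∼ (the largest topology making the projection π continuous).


X/∼ = {[ν], [ξ=ρ]}; |τ_Q| = 2.

Equivalence classes: [ν], [ξ=ρ].
Quotient map π: X → X/∼ sends ν ↦ [ν], ξ ↦ [ξ=ρ], ρ ↦ [ξ=ρ].
For each subset V ⊆ X/∼, compute π^{-1}(V) ⊆ X and check whether π^{-1}(V) ∈ τ. V is open in τ_Q iff π^{-1}(V) ∈ τ.
  V = {}: π^{-1}(V) = ∅ ∈ τ ✓.
  V = {[ν]}: π^{-1}(V) = {ν} ∉ τ ✗.
  V = {[ξ=ρ]}: π^{-1}(V) = {ξ, ρ} ∉ τ ✗.
  V = {[ν], [ξ=ρ]}: π^{-1}(V) = {ν, ξ, ρ} ∈ τ ✓.
Open sets in the quotient: τ_Q = {{}, {[ν], [ξ=ρ]}} (2 elements).


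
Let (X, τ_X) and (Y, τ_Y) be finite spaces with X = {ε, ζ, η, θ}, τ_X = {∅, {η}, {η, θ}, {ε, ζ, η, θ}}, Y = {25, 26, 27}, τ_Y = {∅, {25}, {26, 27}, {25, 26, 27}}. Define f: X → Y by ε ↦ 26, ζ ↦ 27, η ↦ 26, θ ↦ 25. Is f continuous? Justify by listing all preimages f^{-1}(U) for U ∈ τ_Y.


f is NOT continuous.

Compute f^{-1}(U) for each U ∈ τ_Y:
  U = ∅: f^{-1}(U) = ∅ ∈ τ_X ✓.
  U = {25}: f^{-1}(U) = {θ} ∉ τ_X ✗.
  U = {26, 27}: f^{-1}(U) = {ε, ζ, η} ∉ τ_X ✗.
  U = {25, 26, 27}: f^{-1}(U) = {ε, ζ, η, θ} ∈ τ_X ✓.
Found U = {25} with f^{-1}(U) = {θ} not in τ_X. Therefore f is NOT continuous.


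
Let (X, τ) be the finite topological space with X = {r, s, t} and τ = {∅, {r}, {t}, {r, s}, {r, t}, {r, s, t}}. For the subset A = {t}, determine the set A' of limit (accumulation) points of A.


A' = ∅

For each x ∈ X, list the open sets U ∈ τ with x ∈ U, then check whether U ∩ (A ∖ {x}) ≠ ∅ for every such U.
  x = r: open {r} ∋ x has {r} ∩ (A ∖ {r}) = ∅, so x is NOT a limit point.
  x = s: open {r, s} ∋ x has {r, s} ∩ (A ∖ {s}) = ∅, so x is NOT a limit point.
  x = t: open {t} ∋ x has {t} ∩ (A ∖ {t}) = ∅, so x is NOT a limit point.
Collecting: A' = ∅.


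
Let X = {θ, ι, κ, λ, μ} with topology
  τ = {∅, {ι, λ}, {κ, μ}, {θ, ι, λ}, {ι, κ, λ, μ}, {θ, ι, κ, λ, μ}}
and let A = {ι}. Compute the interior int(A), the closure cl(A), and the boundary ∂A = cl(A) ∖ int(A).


int(A) = ∅, cl(A) = {θ, ι, λ}, ∂A = {θ, ι, λ}.

Closed sets in (X, τ) are complements of opens:
  closed(X, τ) = {∅, {θ}, {κ, μ}, {θ, ι, λ}, {θ, κ, μ}, {θ, ι, κ, λ, μ}}.
int(A) = ⋃ {U ∈ τ : U ⊆ A}. Opens contained in A: ∅.
Taking the union of these: int(A) = ∅.
cl(A) = ⋂ {C closed : A ⊆ C}. Closed sets containing A: {θ, ι, λ}, {θ, ι, κ, λ, μ}.
Intersecting these: cl(A) = {θ, ι, λ}.
∂A = cl(A) ∖ int(A) = {θ, ι, λ} ∖ ∅ = {θ, ι, λ}.


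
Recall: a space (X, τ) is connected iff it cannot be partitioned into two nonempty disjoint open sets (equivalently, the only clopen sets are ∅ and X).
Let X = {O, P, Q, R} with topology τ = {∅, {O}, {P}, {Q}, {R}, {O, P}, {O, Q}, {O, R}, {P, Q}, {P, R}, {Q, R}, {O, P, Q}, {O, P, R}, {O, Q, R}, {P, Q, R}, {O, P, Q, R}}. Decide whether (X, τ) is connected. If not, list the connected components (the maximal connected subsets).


(X, τ) is disconnected; components = [{O}, {P}, {Q}, {R}].

Find clopen sets (U ∈ τ with X ∖ U ∈ τ):
  U = ∅, X ∖ U = {O, P, Q, R} — both open, so U is clopen.
  U = {O}, X ∖ U = {P, Q, R} — both open, so U is clopen.
  U = {P}, X ∖ U = {O, Q, R} — both open, so U is clopen.
  U = {Q}, X ∖ U = {O, P, R} — both open, so U is clopen.
  U = {R}, X ∖ U = {O, P, Q} — both open, so U is clopen.
  U = {O, P}, X ∖ U = {Q, R} — both open, so U is clopen.
  U = {O, Q}, X ∖ U = {P, R} — both open, so U is clopen.
  U = {O, R}, X ∖ U = {P, Q} — both open, so U is clopen.
  U = {P, Q}, X ∖ U = {O, R} — both open, so U is clopen.
  U = {P, R}, X ∖ U = {O, Q} — both open, so U is clopen.
  U = {Q, R}, X ∖ U = {O, P} — both open, so U is clopen.
  U = {O, P, Q}, X ∖ U = {R} — both open, so U is clopen.
  U = {O, P, R}, X ∖ U = {Q} — both open, so U is clopen.
  U = {O, Q, R}, X ∖ U = {P} — both open, so U is clopen.
  U = {P, Q, R}, X ∖ U = {O} — both open, so U is clopen.
  U = {O, P, Q, R}, X ∖ U = ∅ — both open, so U is clopen.
Nontrivial clopen(s) exist: e.g. {P, R}. So (X, τ) is disconnected.
Compute connected components by grouping points that agree on all clopens:
  component: {O}
  component: {P}
  component: {Q}
  component: {R}


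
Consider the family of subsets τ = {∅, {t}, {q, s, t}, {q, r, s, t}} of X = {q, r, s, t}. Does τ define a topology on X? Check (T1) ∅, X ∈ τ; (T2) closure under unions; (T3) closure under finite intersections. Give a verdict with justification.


τ IS a topology on X.

Axiom (T1): ∅ ∈ τ? Yes; X ∈ τ? Yes.
Axiom (T2/T3): check pairwise unions and intersections of members of τ.
All pairwise intersections and unions checked — each lies in τ. Therefore τ satisfies (T1), (T2), (T3): it IS a topology on X.


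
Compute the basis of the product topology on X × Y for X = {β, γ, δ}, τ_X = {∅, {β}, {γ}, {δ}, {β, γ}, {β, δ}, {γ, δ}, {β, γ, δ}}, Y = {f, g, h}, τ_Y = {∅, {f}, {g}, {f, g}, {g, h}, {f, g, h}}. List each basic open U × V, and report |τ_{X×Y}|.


Basis B = {∅ × ∅, {β} × {f}, {β} × {g}, {γ} × {f}, {γ} × {g}, {δ} × {f}, {δ} × {g}, {β} × {f, g}, {β, γ} × {f}, {β, δ} × {f}, {β} × {g, h}, {β, γ} × {g}, {β, δ} × {g}, {γ} × {f, g}, {γ, δ} × {f}, {γ} × {g, h}, {γ, δ} × {g}, {δ} × {f, g}, {δ} × {g, h}, {β} × {f, g, h}, {β, γ, δ} × {f}, {β, γ, δ} × {g}, {γ} × {f, g, h}, {δ} × {f, g, h}, {β, γ} × {f, g}, {β, δ} × {f, g}, {β, γ} × {g, h}, {β, δ} × {g, h}, {γ, δ} × {f, g}, {γ, δ} × {g, h}, {β, γ} × {f, g, h}, {β, δ} × {f, g, h}, {β, γ, δ} × {f, g}, {β, γ, δ} × {g, h}, {γ, δ} × {f, g, h}, {β, γ, δ} × {f, g, h}}; |τ_{X×Y}| = 216.

Enumerate products U × V with U ∈ τ_X, V ∈ τ_Y (deduplicated):
  ∅ × ∅ = {} (∅)
  {β} × {f} = {(β,f)}
  {β} × {g} = {(β,g)}
  {γ} × {f} = {(γ,f)}
  {γ} × {g} = {(γ,g)}
  {δ} × {f} = {(δ,f)}
  {δ} × {g} = {(δ,g)}
  {β} × {f, g} = {(β,f), (β,g)}
  {β, γ} × {f} = {(β,f), (γ,f)}
  {β, δ} × {f} = {(β,f), (δ,f)}
  {β} × {g, h} = {(β,g), (β,h)}
  {β, γ} × {g} = {(β,g), (γ,g)}
  {β, δ} × {g} = {(β,g), (δ,g)}
  {γ} × {f, g} = {(γ,f), (γ,g)}
  {γ, δ} × {f} = {(γ,f), (δ,f)}
  {γ} × {g, h} = {(γ,g), (γ,h)}
  {γ, δ} × {g} = {(γ,g), (δ,g)}
  {δ} × {f, g} = {(δ,f), (δ,g)}
  {δ} × {g, h} = {(δ,g), (δ,h)}
  {β} × {f, g, h} = {(β,f), (β,g), (β,h)}
  {β, γ, δ} × {f} = {(β,f), (γ,f), (δ,f)}
  {β, γ, δ} × {g} = {(β,g), (γ,g), (δ,g)}
  {γ} × {f, g, h} = {(γ,f), (γ,g), (γ,h)}
  {δ} × {f, g, h} = {(δ,f), (δ,g), (δ,h)}
  {β, γ} × {f, g} = {(β,f), (β,g), (γ,f), (γ,g)}
  {β, δ} × {f, g} = {(β,f), (β,g), (δ,f), (δ,g)}
  {β, γ} × {g, h} = {(β,g), (β,h), (γ,g), (γ,h)}
  {β, δ} × {g, h} = {(β,g), (β,h), (δ,g), (δ,h)}
  {γ, δ} × {f, g} = {(γ,f), (γ,g), (δ,f), (δ,g)}
  {γ, δ} × {g, h} = {(γ,g), (γ,h), (δ,g), (δ,h)}
  {β, γ} × {f, g, h} = {(β,f), (β,g), (β,h), (γ,f), (γ,g), (γ,h)}
  {β, δ} × {f, g, h} = {(β,f), (β,g), (β,h), (δ,f), (δ,g), (δ,h)}
  {β, γ, δ} × {f, g} = {(β,f), (β,g), (γ,f), (γ,g), (δ,f), (δ,g)}
  {β, γ, δ} × {g, h} = {(β,g), (β,h), (γ,g), (γ,h), (δ,g), (δ,h)}
  {γ, δ} × {f, g, h} = {(γ,f), (γ,g), (γ,h), (δ,f), (δ,g), (δ,h)}
  {β, γ, δ} × {f, g, h} = {(β,f), (β,g), (β,h), (γ,f), (γ,g), (γ,h), (δ,f), (δ,g), (δ,h)}
These 36 distinct sets form the basis B.
Close under arbitrary unions to get τ_{X×Y}; counting gives |τ_{X×Y}| = 216.


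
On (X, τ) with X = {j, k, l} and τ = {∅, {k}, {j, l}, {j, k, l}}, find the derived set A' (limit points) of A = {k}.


A' = ∅

For each x ∈ X, list the open sets U ∈ τ with x ∈ U, then check whether U ∩ (A ∖ {x}) ≠ ∅ for every such U.
  x = j: open {j, l} ∋ x has {j, l} ∩ (A ∖ {j}) = ∅, so x is NOT a limit point.
  x = k: open {k} ∋ x has {k} ∩ (A ∖ {k}) = ∅, so x is NOT a limit point.
  x = l: open {j, l} ∋ x has {j, l} ∩ (A ∖ {l}) = ∅, so x is NOT a limit point.
Collecting: A' = ∅.


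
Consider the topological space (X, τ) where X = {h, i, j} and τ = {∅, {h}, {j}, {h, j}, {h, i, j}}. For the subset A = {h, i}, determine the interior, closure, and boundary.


int(A) = {h}, cl(A) = {h, i}, ∂A = {i}.

Closed sets in (X, τ) are complements of opens:
  closed(X, τ) = {∅, {i}, {h, i}, {i, j}, {h, i, j}}.
int(A) = ⋃ {U ∈ τ : U ⊆ A}. Opens contained in A: ∅, {h}.
Taking the union of these: int(A) = {h}.
cl(A) = ⋂ {C closed : A ⊆ C}. Closed sets containing A: {h, i}, {h, i, j}.
Intersecting these: cl(A) = {h, i}.
∂A = cl(A) ∖ int(A) = {h, i} ∖ {h} = {i}.


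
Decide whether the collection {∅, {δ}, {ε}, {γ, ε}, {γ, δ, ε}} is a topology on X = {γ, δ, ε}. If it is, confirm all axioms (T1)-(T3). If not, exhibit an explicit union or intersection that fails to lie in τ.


τ is NOT a topology on X.

Axiom (T1): ∅ ∈ τ? Yes; X ∈ τ? Yes.
Axiom (T2/T3): check pairwise unions and intersections of members of τ.
Counterexample for (T2): {δ} ∪ {ε} = {δ, ε} ∉ τ. Therefore τ is NOT a topology.


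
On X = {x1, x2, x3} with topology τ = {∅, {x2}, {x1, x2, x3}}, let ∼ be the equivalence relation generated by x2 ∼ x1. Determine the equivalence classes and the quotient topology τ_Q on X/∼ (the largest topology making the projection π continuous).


X/∼ = {[x1=x2], [x3]}; |τ_Q| = 2.

Equivalence classes: [x1=x2], [x3].
Quotient map π: X → X/∼ sends x1 ↦ [x1=x2], x2 ↦ [x1=x2], x3 ↦ [x3].
For each subset V ⊆ X/∼, compute π^{-1}(V) ⊆ X and check whether π^{-1}(V) ∈ τ. V is open in τ_Q iff π^{-1}(V) ∈ τ.
  V = {}: π^{-1}(V) = ∅ ∈ τ ✓.
  V = {[x1=x2]}: π^{-1}(V) = {x1, x2} ∉ τ ✗.
  V = {[x3]}: π^{-1}(V) = {x3} ∉ τ ✗.
  V = {[x1=x2], [x3]}: π^{-1}(V) = {x1, x2, x3} ∈ τ ✓.
Open sets in the quotient: τ_Q = {{}, {[x1=x2], [x3]}} (2 elements).


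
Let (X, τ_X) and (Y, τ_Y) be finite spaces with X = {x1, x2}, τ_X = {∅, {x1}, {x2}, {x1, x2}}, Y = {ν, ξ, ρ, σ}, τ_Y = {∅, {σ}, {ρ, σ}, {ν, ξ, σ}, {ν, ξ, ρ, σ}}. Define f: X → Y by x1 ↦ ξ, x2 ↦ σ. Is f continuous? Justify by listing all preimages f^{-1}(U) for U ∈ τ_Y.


f IS continuous.

Compute f^{-1}(U) for each U ∈ τ_Y:
  U = ∅: f^{-1}(U) = ∅ ∈ τ_X ✓.
  U = {σ}: f^{-1}(U) = {x2} ∈ τ_X ✓.
  U = {ρ, σ}: f^{-1}(U) = {x2} ∈ τ_X ✓.
  U = {ν, ξ, σ}: f^{-1}(U) = {x1, x2} ∈ τ_X ✓.
  U = {ν, ξ, ρ, σ}: f^{-1}(U) = {x1, x2} ∈ τ_X ✓.
Every preimage lies in τ_X, so f IS continuous.


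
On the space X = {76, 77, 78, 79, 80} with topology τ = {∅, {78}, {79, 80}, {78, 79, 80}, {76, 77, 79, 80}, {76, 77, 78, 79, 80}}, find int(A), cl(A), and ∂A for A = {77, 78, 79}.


int(A) = {78}, cl(A) = {76, 77, 78, 79, 80}, ∂A = {76, 77, 79, 80}.

Closed sets in (X, τ) are complements of opens:
  closed(X, τ) = {∅, {78}, {76, 77}, {76, 77, 78}, {76, 77, 79, 80}, {76, 77, 78, 79, 80}}.
int(A) = ⋃ {U ∈ τ : U ⊆ A}. Opens contained in A: ∅, {78}.
Taking the union of these: int(A) = {78}.
cl(A) = ⋂ {C closed : A ⊆ C}. Closed sets containing A: {76, 77, 78, 79, 80}.
Intersecting these: cl(A) = {76, 77, 78, 79, 80}.
∂A = cl(A) ∖ int(A) = {76, 77, 78, 79, 80} ∖ {78} = {76, 77, 79, 80}.


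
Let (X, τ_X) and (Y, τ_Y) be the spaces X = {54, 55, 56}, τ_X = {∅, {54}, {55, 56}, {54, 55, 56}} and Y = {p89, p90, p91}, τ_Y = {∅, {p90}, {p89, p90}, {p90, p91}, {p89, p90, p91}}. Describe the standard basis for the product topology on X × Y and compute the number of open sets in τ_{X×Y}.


Basis B = {∅ × ∅, {54} × {p90}, {54} × {p89, p90}, {54} × {p90, p91}, {55, 56} × {p90}, {54} × {p89, p90, p91}, {54, 55, 56} × {p90}, {55, 56} × {p89, p90}, {55, 56} × {p90, p91}, {54, 55, 56} × {p89, p90}, {54, 55, 56} × {p90, p91}, {55, 56} × {p89, p90, p91}, {54, 55, 56} × {p89, p90, p91}}; |τ_{X×Y}| = 25.

Enumerate products U × V with U ∈ τ_X, V ∈ τ_Y (deduplicated):
  ∅ × ∅ = {} (∅)
  {54} × {p90} = {(54,p90)}
  {54} × {p89, p90} = {(54,p89), (54,p90)}
  {54} × {p90, p91} = {(54,p90), (54,p91)}
  {55, 56} × {p90} = {(55,p90), (56,p90)}
  {54} × {p89, p90, p91} = {(54,p89), (54,p90), (54,p91)}
  {54, 55, 56} × {p90} = {(54,p90), (55,p90), (56,p90)}
  {55, 56} × {p89, p90} = {(55,p89), (55,p90), (56,p89), (56,p90)}
  {55, 56} × {p90, p91} = {(55,p90), (55,p91), (56,p90), (56,p91)}
  {54, 55, 56} × {p89, p90} = {(54,p89), (54,p90), (55,p89), (55,p90), (56,p89), (56,p90)}
  {54, 55, 56} × {p90, p91} = {(54,p90), (54,p91), (55,p90), (55,p91), (56,p90), (56,p91)}
  {55, 56} × {p89, p90, p91} = {(55,p89), (55,p90), (55,p91), (56,p89), (56,p90), (56,p91)}
  {54, 55, 56} × {p89, p90, p91} = {(54,p89), (54,p90), (54,p91), (55,p89), (55,p90), (55,p91), (56,p89), (56,p90), (56,p91)}
These 13 distinct sets form the basis B.
Close under arbitrary unions to get τ_{X×Y}; counting gives |τ_{X×Y}| = 25.


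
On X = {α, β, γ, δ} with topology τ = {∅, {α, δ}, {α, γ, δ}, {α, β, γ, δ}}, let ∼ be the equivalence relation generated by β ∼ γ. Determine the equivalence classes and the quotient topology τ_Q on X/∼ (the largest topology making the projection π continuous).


X/∼ = {[α], [β=γ], [δ]}; |τ_Q| = 3.

Equivalence classes: [α], [β=γ], [δ].
Quotient map π: X → X/∼ sends α ↦ [α], β ↦ [β=γ], γ ↦ [β=γ], δ ↦ [δ].
For each subset V ⊆ X/∼, compute π^{-1}(V) ⊆ X and check whether π^{-1}(V) ∈ τ. V is open in τ_Q iff π^{-1}(V) ∈ τ.
  V = {}: π^{-1}(V) = ∅ ∈ τ ✓.
  V = {[α]}: π^{-1}(V) = {α} ∉ τ ✗.
  V = {[β=γ]}: π^{-1}(V) = {β, γ} ∉ τ ✗.
  V = {[α], [β=γ]}: π^{-1}(V) = {α, β, γ} ∉ τ ✗.
  V = {[δ]}: π^{-1}(V) = {δ} ∉ τ ✗.
  V = {[α], [δ]}: π^{-1}(V) = {α, δ} ∈ τ ✓.
  V = {[β=γ], [δ]}: π^{-1}(V) = {β, γ, δ} ∉ τ ✗.
  V = {[α], [β=γ], [δ]}: π^{-1}(V) = {α, β, γ, δ} ∈ τ ✓.
Open sets in the quotient: τ_Q = {{}, {[α], [δ]}, {[α], [β=γ], [δ]}} (3 elements).


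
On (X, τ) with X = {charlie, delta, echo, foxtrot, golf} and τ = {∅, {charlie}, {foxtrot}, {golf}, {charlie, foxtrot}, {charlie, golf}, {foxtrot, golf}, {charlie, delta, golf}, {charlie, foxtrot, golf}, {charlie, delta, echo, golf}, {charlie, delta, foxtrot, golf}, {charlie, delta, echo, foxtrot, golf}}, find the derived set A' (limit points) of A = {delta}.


A' = {echo}

For each x ∈ X, list the open sets U ∈ τ with x ∈ U, then check whether U ∩ (A ∖ {x}) ≠ ∅ for every such U.
  x = charlie: open {charlie} ∋ x has {charlie} ∩ (A ∖ {charlie}) = ∅, so x is NOT a limit point.
  x = delta: open {charlie, delta, golf} ∋ x has {charlie, delta, golf} ∩ (A ∖ {delta}) = ∅, so x is NOT a limit point.
  x = echo: opens ∋ x are {charlie, delta, echo, golf}, {charlie, delta, echo, foxtrot, golf}; each meets A ∖ {echo}, so x IS a limit point.
  x = foxtrot: open {foxtrot} ∋ x has {foxtrot} ∩ (A ∖ {foxtrot}) = ∅, so x is NOT a limit point.
  x = golf: open {golf} ∋ x has {golf} ∩ (A ∖ {golf}) = ∅, so x is NOT a limit point.
Collecting: A' = {echo}.


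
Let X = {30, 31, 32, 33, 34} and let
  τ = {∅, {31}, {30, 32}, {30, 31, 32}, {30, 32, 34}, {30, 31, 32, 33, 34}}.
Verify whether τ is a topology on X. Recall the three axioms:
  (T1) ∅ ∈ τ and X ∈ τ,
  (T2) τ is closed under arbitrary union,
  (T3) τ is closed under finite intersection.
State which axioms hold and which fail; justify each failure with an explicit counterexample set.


τ is NOT a topology on X.

Axiom (T1): ∅ ∈ τ? Yes; X ∈ τ? Yes.
Axiom (T2/T3): check pairwise unions and intersections of members of τ.
Counterexample for (T2): {31} ∪ {30, 32, 34} = {30, 31, 32, 34} ∉ τ. Therefore τ is NOT a topology.


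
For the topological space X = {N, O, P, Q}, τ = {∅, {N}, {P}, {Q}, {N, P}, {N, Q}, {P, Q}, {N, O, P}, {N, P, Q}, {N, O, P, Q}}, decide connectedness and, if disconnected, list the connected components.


(X, τ) is disconnected; components = [{Q}, {N, O, P}].

Find clopen sets (U ∈ τ with X ∖ U ∈ τ):
  U = ∅, X ∖ U = {N, O, P, Q} — both open, so U is clopen.
  U = {Q}, X ∖ U = {N, O, P} — both open, so U is clopen.
  U = {N, O, P}, X ∖ U = {Q} — both open, so U is clopen.
  U = {N, O, P, Q}, X ∖ U = ∅ — both open, so U is clopen.
Nontrivial clopen(s) exist: e.g. {N, O, P}. So (X, τ) is disconnected.
Compute connected components by grouping points that agree on all clopens:
  component: {Q}
  component: {N, O, P}


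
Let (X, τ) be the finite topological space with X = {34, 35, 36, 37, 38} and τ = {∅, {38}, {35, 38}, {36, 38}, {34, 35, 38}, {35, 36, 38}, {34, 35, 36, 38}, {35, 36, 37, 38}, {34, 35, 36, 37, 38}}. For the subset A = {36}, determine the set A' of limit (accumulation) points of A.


A' = {37}

For each x ∈ X, list the open sets U ∈ τ with x ∈ U, then check whether U ∩ (A ∖ {x}) ≠ ∅ for every such U.
  x = 34: open {34, 35, 38} ∋ x has {34, 35, 38} ∩ (A ∖ {34}) = ∅, so x is NOT a limit point.
  x = 35: open {35, 38} ∋ x has {35, 38} ∩ (A ∖ {35}) = ∅, so x is NOT a limit point.
  x = 36: open {36, 38} ∋ x has {36, 38} ∩ (A ∖ {36}) = ∅, so x is NOT a limit point.
  x = 37: opens ∋ x are {35, 36, 37, 38}, {34, 35, 36, 37, 38}; each meets A ∖ {37}, so x IS a limit point.
  x = 38: open {38} ∋ x has {38} ∩ (A ∖ {38}) = ∅, so x is NOT a limit point.
Collecting: A' = {37}.


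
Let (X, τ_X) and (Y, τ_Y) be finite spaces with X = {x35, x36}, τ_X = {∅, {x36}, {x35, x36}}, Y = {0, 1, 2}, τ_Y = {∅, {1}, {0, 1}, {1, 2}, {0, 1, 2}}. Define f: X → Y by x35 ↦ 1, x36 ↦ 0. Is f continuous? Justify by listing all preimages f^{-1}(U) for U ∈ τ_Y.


f is NOT continuous.

Compute f^{-1}(U) for each U ∈ τ_Y:
  U = ∅: f^{-1}(U) = ∅ ∈ τ_X ✓.
  U = {1}: f^{-1}(U) = {x35} ∉ τ_X ✗.
  U = {0, 1}: f^{-1}(U) = {x35, x36} ∈ τ_X ✓.
  U = {1, 2}: f^{-1}(U) = {x35} ∉ τ_X ✗.
  U = {0, 1, 2}: f^{-1}(U) = {x35, x36} ∈ τ_X ✓.
Found U = {1} with f^{-1}(U) = {x35} not in τ_X. Therefore f is NOT continuous.


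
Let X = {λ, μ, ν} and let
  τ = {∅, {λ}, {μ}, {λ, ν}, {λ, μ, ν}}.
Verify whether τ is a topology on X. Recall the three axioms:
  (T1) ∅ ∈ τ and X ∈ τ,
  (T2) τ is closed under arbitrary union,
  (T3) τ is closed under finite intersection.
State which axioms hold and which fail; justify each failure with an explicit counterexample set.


τ is NOT a topology on X.

Axiom (T1): ∅ ∈ τ? Yes; X ∈ τ? Yes.
Axiom (T2/T3): check pairwise unions and intersections of members of τ.
Counterexample for (T2): {λ} ∪ {μ} = {λ, μ} ∉ τ. Therefore τ is NOT a topology.


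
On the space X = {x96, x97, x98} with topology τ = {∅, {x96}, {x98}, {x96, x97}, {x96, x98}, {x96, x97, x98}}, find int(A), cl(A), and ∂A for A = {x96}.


int(A) = {x96}, cl(A) = {x96, x97}, ∂A = {x97}.

Closed sets in (X, τ) are complements of opens:
  closed(X, τ) = {∅, {x97}, {x98}, {x96, x97}, {x97, x98}, {x96, x97, x98}}.
int(A) = ⋃ {U ∈ τ : U ⊆ A}. Opens contained in A: ∅, {x96}.
Taking the union of these: int(A) = {x96}.
cl(A) = ⋂ {C closed : A ⊆ C}. Closed sets containing A: {x96, x97}, {x96, x97, x98}.
Intersecting these: cl(A) = {x96, x97}.
∂A = cl(A) ∖ int(A) = {x96, x97} ∖ {x96} = {x97}.


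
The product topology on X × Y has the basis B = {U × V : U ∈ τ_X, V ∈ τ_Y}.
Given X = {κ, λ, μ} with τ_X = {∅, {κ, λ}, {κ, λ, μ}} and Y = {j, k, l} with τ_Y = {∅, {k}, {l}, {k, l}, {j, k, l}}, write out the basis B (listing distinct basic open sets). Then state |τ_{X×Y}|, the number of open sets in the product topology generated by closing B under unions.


Basis B = {∅ × ∅, {κ, λ} × {k}, {κ, λ} × {l}, {κ, λ, μ} × {k}, {κ, λ, μ} × {l}, {κ, λ} × {k, l}, {κ, λ} × {j, k, l}, {κ, λ, μ} × {k, l}, {κ, λ, μ} × {j, k, l}}; |τ_{X×Y}| = 14.

Enumerate products U × V with U ∈ τ_X, V ∈ τ_Y (deduplicated):
  ∅ × ∅ = {} (∅)
  {κ, λ} × {k} = {(κ,k), (λ,k)}
  {κ, λ} × {l} = {(κ,l), (λ,l)}
  {κ, λ, μ} × {k} = {(κ,k), (λ,k), (μ,k)}
  {κ, λ, μ} × {l} = {(κ,l), (λ,l), (μ,l)}
  {κ, λ} × {k, l} = {(κ,k), (κ,l), (λ,k), (λ,l)}
  {κ, λ} × {j, k, l} = {(κ,j), (κ,k), (κ,l), (λ,j), (λ,k), (λ,l)}
  {κ, λ, μ} × {k, l} = {(κ,k), (κ,l), (λ,k), (λ,l), (μ,k), (μ,l)}
  {κ, λ, μ} × {j, k, l} = {(κ,j), (κ,k), (κ,l), (λ,j), (λ,k), (λ,l), (μ,j), (μ,k), (μ,l)}
These 9 distinct sets form the basis B.
Close under arbitrary unions to get τ_{X×Y}; counting gives |τ_{X×Y}| = 14.


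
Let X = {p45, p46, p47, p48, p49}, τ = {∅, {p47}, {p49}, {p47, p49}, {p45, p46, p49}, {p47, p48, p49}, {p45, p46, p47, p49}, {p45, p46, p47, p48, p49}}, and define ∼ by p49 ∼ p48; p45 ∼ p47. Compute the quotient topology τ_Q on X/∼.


X/∼ = {[p45=p47], [p46], [p48=p49]}; |τ_Q| = 2.

Equivalence classes: [p45=p47], [p46], [p48=p49].
Quotient map π: X → X/∼ sends p45 ↦ [p45=p47], p46 ↦ [p46], p47 ↦ [p45=p47], p48 ↦ [p48=p49], p49 ↦ [p48=p49].
For each subset V ⊆ X/∼, compute π^{-1}(V) ⊆ X and check whether π^{-1}(V) ∈ τ. V is open in τ_Q iff π^{-1}(V) ∈ τ.
  V = {}: π^{-1}(V) = ∅ ∈ τ ✓.
  V = {[p45=p47]}: π^{-1}(V) = {p45, p47} ∉ τ ✗.
  V = {[p46]}: π^{-1}(V) = {p46} ∉ τ ✗.
  V = {[p45=p47], [p46]}: π^{-1}(V) = {p45, p46, p47} ∉ τ ✗.
  V = {[p48=p49]}: π^{-1}(V) = {p48, p49} ∉ τ ✗.
  V = {[p45=p47], [p48=p49]}: π^{-1}(V) = {p45, p47, p48, p49} ∉ τ ✗.
  V = {[p46], [p48=p49]}: π^{-1}(V) = {p46, p48, p49} ∉ τ ✗.
  V = {[p45=p47], [p46], [p48=p49]}: π^{-1}(V) = {p45, p46, p47, p48, p49} ∈ τ ✓.
Open sets in the quotient: τ_Q = {{}, {[p45=p47], [p46], [p48=p49]}} (2 elements).


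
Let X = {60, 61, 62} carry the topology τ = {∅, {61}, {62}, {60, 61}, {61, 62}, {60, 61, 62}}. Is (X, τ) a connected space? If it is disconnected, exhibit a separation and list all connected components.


(X, τ) is disconnected; components = [{62}, {60, 61}].

Find clopen sets (U ∈ τ with X ∖ U ∈ τ):
  U = ∅, X ∖ U = {60, 61, 62} — both open, so U is clopen.
  U = {62}, X ∖ U = {60, 61} — both open, so U is clopen.
  U = {60, 61}, X ∖ U = {62} — both open, so U is clopen.
  U = {60, 61, 62}, X ∖ U = ∅ — both open, so U is clopen.
Nontrivial clopen(s) exist: e.g. {62}. So (X, τ) is disconnected.
Compute connected components by grouping points that agree on all clopens:
  component: {62}
  component: {60, 61}


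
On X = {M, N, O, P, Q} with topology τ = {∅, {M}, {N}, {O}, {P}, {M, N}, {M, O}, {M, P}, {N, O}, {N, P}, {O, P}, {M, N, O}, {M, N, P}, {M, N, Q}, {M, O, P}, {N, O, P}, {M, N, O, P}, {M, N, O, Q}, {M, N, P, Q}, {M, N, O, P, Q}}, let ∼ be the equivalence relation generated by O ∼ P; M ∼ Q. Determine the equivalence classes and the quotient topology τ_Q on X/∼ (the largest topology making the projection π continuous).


X/∼ = {[M=Q], [N], [O=P]}; |τ_Q| = 6.

Equivalence classes: [M=Q], [N], [O=P].
Quotient map π: X → X/∼ sends M ↦ [M=Q], N ↦ [N], O ↦ [O=P], P ↦ [O=P], Q ↦ [M=Q].
For each subset V ⊆ X/∼, compute π^{-1}(V) ⊆ X and check whether π^{-1}(V) ∈ τ. V is open in τ_Q iff π^{-1}(V) ∈ τ.
  V = {}: π^{-1}(V) = ∅ ∈ τ ✓.
  V = {[M=Q]}: π^{-1}(V) = {M, Q} ∉ τ ✗.
  V = {[N]}: π^{-1}(V) = {N} ∈ τ ✓.
  V = {[M=Q], [N]}: π^{-1}(V) = {M, N, Q} ∈ τ ✓.
  V = {[O=P]}: π^{-1}(V) = {O, P} ∈ τ ✓.
  V = {[M=Q], [O=P]}: π^{-1}(V) = {M, O, P, Q} ∉ τ ✗.
  V = {[N], [O=P]}: π^{-1}(V) = {N, O, P} ∈ τ ✓.
  V = {[M=Q], [N], [O=P]}: π^{-1}(V) = {M, N, O, P, Q} ∈ τ ✓.
Open sets in the quotient: τ_Q = {{}, {[N]}, {[M=Q], [N]}, {[O=P]}, {[N], [O=P]}, {[M=Q], [N], [O=P]}} (6 elements).


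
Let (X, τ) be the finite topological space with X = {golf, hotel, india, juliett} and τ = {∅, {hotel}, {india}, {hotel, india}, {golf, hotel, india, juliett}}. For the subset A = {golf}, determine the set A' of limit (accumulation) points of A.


A' = {juliett}

For each x ∈ X, list the open sets U ∈ τ with x ∈ U, then check whether U ∩ (A ∖ {x}) ≠ ∅ for every such U.
  x = golf: open {golf, hotel, india, juliett} ∋ x has {golf, hotel, india, juliett} ∩ (A ∖ {golf}) = ∅, so x is NOT a limit point.
  x = hotel: open {hotel} ∋ x has {hotel} ∩ (A ∖ {hotel}) = ∅, so x is NOT a limit point.
  x = india: open {india} ∋ x has {india} ∩ (A ∖ {india}) = ∅, so x is NOT a limit point.
  x = juliett: opens ∋ x are {golf, hotel, india, juliett}; each meets A ∖ {juliett}, so x IS a limit point.
Collecting: A' = {juliett}.


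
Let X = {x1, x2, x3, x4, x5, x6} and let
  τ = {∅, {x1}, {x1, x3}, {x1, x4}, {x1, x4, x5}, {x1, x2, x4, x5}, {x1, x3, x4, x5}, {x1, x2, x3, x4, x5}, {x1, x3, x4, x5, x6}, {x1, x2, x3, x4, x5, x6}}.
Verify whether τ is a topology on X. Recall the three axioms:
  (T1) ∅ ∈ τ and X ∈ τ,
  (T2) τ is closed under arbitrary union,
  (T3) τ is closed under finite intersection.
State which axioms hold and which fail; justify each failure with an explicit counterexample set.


τ is NOT a topology on X.

Axiom (T1): ∅ ∈ τ? Yes; X ∈ τ? Yes.
Axiom (T2/T3): check pairwise unions and intersections of members of τ.
Counterexample for (T2): {x1, x3} ∪ {x1, x4} = {x1, x3, x4} ∉ τ. Therefore τ is NOT a topology.


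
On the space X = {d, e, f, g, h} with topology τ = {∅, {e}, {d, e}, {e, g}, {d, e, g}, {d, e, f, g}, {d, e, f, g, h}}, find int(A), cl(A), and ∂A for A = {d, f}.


int(A) = ∅, cl(A) = {d, f, h}, ∂A = {d, f, h}.

Closed sets in (X, τ) are complements of opens:
  closed(X, τ) = {∅, {h}, {f, h}, {d, f, h}, {f, g, h}, {d, f, g, h}, {d, e, f, g, h}}.
int(A) = ⋃ {U ∈ τ : U ⊆ A}. Opens contained in A: ∅.
Taking the union of these: int(A) = ∅.
cl(A) = ⋂ {C closed : A ⊆ C}. Closed sets containing A: {d, f, h}, {d, f, g, h}, {d, e, f, g, h}.
Intersecting these: cl(A) = {d, f, h}.
∂A = cl(A) ∖ int(A) = {d, f, h} ∖ ∅ = {d, f, h}.


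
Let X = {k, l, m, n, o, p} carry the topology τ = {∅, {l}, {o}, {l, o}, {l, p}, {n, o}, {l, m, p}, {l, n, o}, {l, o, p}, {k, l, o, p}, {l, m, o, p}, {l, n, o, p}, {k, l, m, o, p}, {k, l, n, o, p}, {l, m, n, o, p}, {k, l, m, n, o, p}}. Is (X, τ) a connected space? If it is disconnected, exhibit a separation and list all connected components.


(X, τ) is connected.

Find clopen sets (U ∈ τ with X ∖ U ∈ τ):
  U = ∅, X ∖ U = {k, l, m, n, o, p} — both open, so U is clopen.
  U = {k, l, m, n, o, p}, X ∖ U = ∅ — both open, so U is clopen.
Only trivial clopens (∅ and X) exist, so (X, τ) is connected.
Compute connected components by grouping points that agree on all clopens:
  component: {k, l, m, n, o, p}


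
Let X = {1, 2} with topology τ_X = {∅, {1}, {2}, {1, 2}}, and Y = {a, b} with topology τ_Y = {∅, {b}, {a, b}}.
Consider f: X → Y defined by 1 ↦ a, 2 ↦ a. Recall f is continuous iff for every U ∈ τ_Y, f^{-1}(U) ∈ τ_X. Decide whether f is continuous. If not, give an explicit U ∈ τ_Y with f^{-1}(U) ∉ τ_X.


f IS continuous.

Compute f^{-1}(U) for each U ∈ τ_Y:
  U = ∅: f^{-1}(U) = ∅ ∈ τ_X ✓.
  U = {b}: f^{-1}(U) = ∅ ∈ τ_X ✓.
  U = {a, b}: f^{-1}(U) = {1, 2} ∈ τ_X ✓.
Every preimage lies in τ_X, so f IS continuous.


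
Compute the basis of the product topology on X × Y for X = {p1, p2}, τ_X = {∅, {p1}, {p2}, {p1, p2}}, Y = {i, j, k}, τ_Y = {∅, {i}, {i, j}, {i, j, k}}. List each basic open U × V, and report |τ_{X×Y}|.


Basis B = {∅ × ∅, {p1} × {i}, {p2} × {i}, {p1} × {i, j}, {p1, p2} × {i}, {p2} × {i, j}, {p1} × {i, j, k}, {p2} × {i, j, k}, {p1, p2} × {i, j}, {p1, p2} × {i, j, k}}; |τ_{X×Y}| = 16.

Enumerate products U × V with U ∈ τ_X, V ∈ τ_Y (deduplicated):
  ∅ × ∅ = {} (∅)
  {p1} × {i} = {(p1,i)}
  {p2} × {i} = {(p2,i)}
  {p1} × {i, j} = {(p1,i), (p1,j)}
  {p1, p2} × {i} = {(p1,i), (p2,i)}
  {p2} × {i, j} = {(p2,i), (p2,j)}
  {p1} × {i, j, k} = {(p1,i), (p1,j), (p1,k)}
  {p2} × {i, j, k} = {(p2,i), (p2,j), (p2,k)}
  {p1, p2} × {i, j} = {(p1,i), (p1,j), (p2,i), (p2,j)}
  {p1, p2} × {i, j, k} = {(p1,i), (p1,j), (p1,k), (p2,i), (p2,j), (p2,k)}
These 10 distinct sets form the basis B.
Close under arbitrary unions to get τ_{X×Y}; counting gives |τ_{X×Y}| = 16.


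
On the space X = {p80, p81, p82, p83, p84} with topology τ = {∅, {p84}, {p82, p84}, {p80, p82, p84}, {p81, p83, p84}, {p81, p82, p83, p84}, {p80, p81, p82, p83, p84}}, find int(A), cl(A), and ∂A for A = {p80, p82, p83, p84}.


int(A) = {p80, p82, p84}, cl(A) = {p80, p81, p82, p83, p84}, ∂A = {p81, p83}.

Closed sets in (X, τ) are complements of opens:
  closed(X, τ) = {∅, {p80}, {p80, p82}, {p81, p83}, {p80, p81, p83}, {p80, p81, p82, p83}, {p80, p81, p82, p83, p84}}.
int(A) = ⋃ {U ∈ τ : U ⊆ A}. Opens contained in A: ∅, {p84}, {p82, p84}, {p80, p82, p84}.
Taking the union of these: int(A) = {p80, p82, p84}.
cl(A) = ⋂ {C closed : A ⊆ C}. Closed sets containing A: {p80, p81, p82, p83, p84}.
Intersecting these: cl(A) = {p80, p81, p82, p83, p84}.
∂A = cl(A) ∖ int(A) = {p80, p81, p82, p83, p84} ∖ {p80, p82, p84} = {p81, p83}.


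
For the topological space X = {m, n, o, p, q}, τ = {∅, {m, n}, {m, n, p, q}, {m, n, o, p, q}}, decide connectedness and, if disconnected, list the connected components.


(X, τ) is connected.

Find clopen sets (U ∈ τ with X ∖ U ∈ τ):
  U = ∅, X ∖ U = {m, n, o, p, q} — both open, so U is clopen.
  U = {m, n, o, p, q}, X ∖ U = ∅ — both open, so U is clopen.
Only trivial clopens (∅ and X) exist, so (X, τ) is connected.
Compute connected components by grouping points that agree on all clopens:
  component: {m, n, o, p, q}


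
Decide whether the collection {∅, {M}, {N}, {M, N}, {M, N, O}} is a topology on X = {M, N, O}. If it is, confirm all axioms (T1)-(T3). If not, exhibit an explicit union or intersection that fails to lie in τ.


τ IS a topology on X.

Axiom (T1): ∅ ∈ τ? Yes; X ∈ τ? Yes.
Axiom (T2/T3): check pairwise unions and intersections of members of τ.
All pairwise intersections and unions checked — each lies in τ. Therefore τ satisfies (T1), (T2), (T3): it IS a topology on X.


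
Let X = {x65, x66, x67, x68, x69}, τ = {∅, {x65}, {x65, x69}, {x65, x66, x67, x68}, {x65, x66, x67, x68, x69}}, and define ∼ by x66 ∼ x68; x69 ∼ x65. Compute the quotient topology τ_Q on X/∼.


X/∼ = {[x65=x69], [x66=x68], [x67]}; |τ_Q| = 3.

Equivalence classes: [x65=x69], [x66=x68], [x67].
Quotient map π: X → X/∼ sends x65 ↦ [x65=x69], x66 ↦ [x66=x68], x67 ↦ [x67], x68 ↦ [x66=x68], x69 ↦ [x65=x69].
For each subset V ⊆ X/∼, compute π^{-1}(V) ⊆ X and check whether π^{-1}(V) ∈ τ. V is open in τ_Q iff π^{-1}(V) ∈ τ.
  V = {}: π^{-1}(V) = ∅ ∈ τ ✓.
  V = {[x65=x69]}: π^{-1}(V) = {x65, x69} ∈ τ ✓.
  V = {[x66=x68]}: π^{-1}(V) = {x66, x68} ∉ τ ✗.
  V = {[x65=x69], [x66=x68]}: π^{-1}(V) = {x65, x66, x68, x69} ∉ τ ✗.
  V = {[x67]}: π^{-1}(V) = {x67} ∉ τ ✗.
  V = {[x65=x69], [x67]}: π^{-1}(V) = {x65, x67, x69} ∉ τ ✗.
  V = {[x66=x68], [x67]}: π^{-1}(V) = {x66, x67, x68} ∉ τ ✗.
  V = {[x65=x69], [x66=x68], [x67]}: π^{-1}(V) = {x65, x66, x67, x68, x69} ∈ τ ✓.
Open sets in the quotient: τ_Q = {{}, {[x65=x69]}, {[x65=x69], [x66=x68], [x67]}} (3 elements).


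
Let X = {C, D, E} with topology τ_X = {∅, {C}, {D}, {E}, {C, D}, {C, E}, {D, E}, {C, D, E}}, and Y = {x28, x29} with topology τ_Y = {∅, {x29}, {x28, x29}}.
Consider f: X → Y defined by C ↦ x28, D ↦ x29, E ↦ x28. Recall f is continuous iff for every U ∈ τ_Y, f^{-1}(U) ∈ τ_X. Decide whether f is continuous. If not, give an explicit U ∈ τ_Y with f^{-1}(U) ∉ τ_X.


f IS continuous.

Compute f^{-1}(U) for each U ∈ τ_Y:
  U = ∅: f^{-1}(U) = ∅ ∈ τ_X ✓.
  U = {x29}: f^{-1}(U) = {D} ∈ τ_X ✓.
  U = {x28, x29}: f^{-1}(U) = {C, D, E} ∈ τ_X ✓.
Every preimage lies in τ_X, so f IS continuous.


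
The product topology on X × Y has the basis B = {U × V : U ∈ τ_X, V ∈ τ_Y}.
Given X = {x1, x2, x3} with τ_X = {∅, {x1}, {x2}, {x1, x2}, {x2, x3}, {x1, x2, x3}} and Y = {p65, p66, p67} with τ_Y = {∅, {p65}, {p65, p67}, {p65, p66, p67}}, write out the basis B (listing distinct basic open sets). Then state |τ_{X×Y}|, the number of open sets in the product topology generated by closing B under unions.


Basis B = {∅ × ∅, {x1} × {p65}, {x2} × {p65}, {x1} × {p65, p67}, {x1, x2} × {p65}, {x2} × {p65, p67}, {x2, x3} × {p65}, {x1} × {p65, p66, p67}, {x1, x2, x3} × {p65}, {x2} × {p65, p66, p67}, {x1, x2} × {p65, p67}, {x2, x3} × {p65, p67}, {x1, x2} × {p65, p66, p67}, {x1, x2, x3} × {p65, p67}, {x2, x3} × {p65, p66, p67}, {x1, x2, x3} × {p65, p66, p67}}; |τ_{X×Y}| = 40.

Enumerate products U × V with U ∈ τ_X, V ∈ τ_Y (deduplicated):
  ∅ × ∅ = {} (∅)
  {x1} × {p65} = {(x1,p65)}
  {x2} × {p65} = {(x2,p65)}
  {x1} × {p65, p67} = {(x1,p65), (x1,p67)}
  {x1, x2} × {p65} = {(x1,p65), (x2,p65)}
  {x2} × {p65, p67} = {(x2,p65), (x2,p67)}
  {x2, x3} × {p65} = {(x2,p65), (x3,p65)}
  {x1} × {p65, p66, p67} = {(x1,p65), (x1,p66), (x1,p67)}
  {x1, x2, x3} × {p65} = {(x1,p65), (x2,p65), (x3,p65)}
  {x2} × {p65, p66, p67} = {(x2,p65), (x2,p66), (x2,p67)}
  {x1, x2} × {p65, p67} = {(x1,p65), (x1,p67), (x2,p65), (x2,p67)}
  {x2, x3} × {p65, p67} = {(x2,p65), (x2,p67), (x3,p65), (x3,p67)}
  {x1, x2} × {p65, p66, p67} = {(x1,p65), (x1,p66), (x1,p67), (x2,p65), (x2,p66), (x2,p67)}
  {x1, x2, x3} × {p65, p67} = {(x1,p65), (x1,p67), (x2,p65), (x2,p67), (x3,p65), (x3,p67)}
  {x2, x3} × {p65, p66, p67} = {(x2,p65), (x2,p66), (x2,p67), (x3,p65), (x3,p66), (x3,p67)}
  {x1, x2, x3} × {p65, p66, p67} = {(x1,p65), (x1,p66), (x1,p67), (x2,p65), (x2,p66), (x2,p67), (x3,p65), (x3,p66), (x3,p67)}
These 16 distinct sets form the basis B.
Close under arbitrary unions to get τ_{X×Y}; counting gives |τ_{X×Y}| = 40.


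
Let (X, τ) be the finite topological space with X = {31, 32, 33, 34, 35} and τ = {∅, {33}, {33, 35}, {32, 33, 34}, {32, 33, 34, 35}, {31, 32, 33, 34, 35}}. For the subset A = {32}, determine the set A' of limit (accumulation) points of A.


A' = {31, 34}

For each x ∈ X, list the open sets U ∈ τ with x ∈ U, then check whether U ∩ (A ∖ {x}) ≠ ∅ for every such U.
  x = 31: opens ∋ x are {31, 32, 33, 34, 35}; each meets A ∖ {31}, so x IS a limit point.
  x = 32: open {32, 33, 34} ∋ x has {32, 33, 34} ∩ (A ∖ {32}) = ∅, so x is NOT a limit point.
  x = 33: open {33} ∋ x has {33} ∩ (A ∖ {33}) = ∅, so x is NOT a limit point.
  x = 34: opens ∋ x are {32, 33, 34}, {32, 33, 34, 35}, {31, 32, 33, 34, 35}; each meets A ∖ {34}, so x IS a limit point.
  x = 35: open {33, 35} ∋ x has {33, 35} ∩ (A ∖ {35}) = ∅, so x is NOT a limit point.
Collecting: A' = {31, 34}.


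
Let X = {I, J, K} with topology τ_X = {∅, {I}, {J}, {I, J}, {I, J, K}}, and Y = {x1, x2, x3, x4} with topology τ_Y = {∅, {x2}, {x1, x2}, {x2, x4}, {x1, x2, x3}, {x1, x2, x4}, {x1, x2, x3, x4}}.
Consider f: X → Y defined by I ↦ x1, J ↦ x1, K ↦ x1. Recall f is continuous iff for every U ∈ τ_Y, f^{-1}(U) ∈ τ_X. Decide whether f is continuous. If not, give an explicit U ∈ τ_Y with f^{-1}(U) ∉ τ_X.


f IS continuous.

Compute f^{-1}(U) for each U ∈ τ_Y:
  U = ∅: f^{-1}(U) = ∅ ∈ τ_X ✓.
  U = {x2}: f^{-1}(U) = ∅ ∈ τ_X ✓.
  U = {x1, x2}: f^{-1}(U) = {I, J, K} ∈ τ_X ✓.
  U = {x2, x4}: f^{-1}(U) = ∅ ∈ τ_X ✓.
  U = {x1, x2, x3}: f^{-1}(U) = {I, J, K} ∈ τ_X ✓.
  U = {x1, x2, x4}: f^{-1}(U) = {I, J, K} ∈ τ_X ✓.
  U = {x1, x2, x3, x4}: f^{-1}(U) = {I, J, K} ∈ τ_X ✓.
Every preimage lies in τ_X, so f IS continuous.


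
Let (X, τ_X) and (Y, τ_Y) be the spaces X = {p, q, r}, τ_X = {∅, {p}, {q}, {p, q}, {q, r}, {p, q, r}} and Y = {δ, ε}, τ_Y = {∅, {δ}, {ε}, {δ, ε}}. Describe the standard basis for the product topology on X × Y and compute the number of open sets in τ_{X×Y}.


Basis B = {∅ × ∅, {p} × {δ}, {p} × {ε}, {q} × {δ}, {q} × {ε}, {p} × {δ, ε}, {p, q} × {δ}, {p, q} × {ε}, {q} × {δ, ε}, {q, r} × {δ}, {q, r} × {ε}, {p, q, r} × {δ}, {p, q, r} × {ε}, {p, q} × {δ, ε}, {q, r} × {δ, ε}, {p, q, r} × {δ, ε}}; |τ_{X×Y}| = 36.

Enumerate products U × V with U ∈ τ_X, V ∈ τ_Y (deduplicated):
  ∅ × ∅ = {} (∅)
  {p} × {δ} = {(p,δ)}
  {p} × {ε} = {(p,ε)}
  {q} × {δ} = {(q,δ)}
  {q} × {ε} = {(q,ε)}
  {p} × {δ, ε} = {(p,δ), (p,ε)}
  {p, q} × {δ} = {(p,δ), (q,δ)}
  {p, q} × {ε} = {(p,ε), (q,ε)}
  {q} × {δ, ε} = {(q,δ), (q,ε)}
  {q, r} × {δ} = {(q,δ), (r,δ)}
  {q, r} × {ε} = {(q,ε), (r,ε)}
  {p, q, r} × {δ} = {(p,δ), (q,δ), (r,δ)}
  {p, q, r} × {ε} = {(p,ε), (q,ε), (r,ε)}
  {p, q} × {δ, ε} = {(p,δ), (p,ε), (q,δ), (q,ε)}
  {q, r} × {δ, ε} = {(q,δ), (q,ε), (r,δ), (r,ε)}
  {p, q, r} × {δ, ε} = {(p,δ), (p,ε), (q,δ), (q,ε), (r,δ), (r,ε)}
These 16 distinct sets form the basis B.
Close under arbitrary unions to get τ_{X×Y}; counting gives |τ_{X×Y}| = 36.


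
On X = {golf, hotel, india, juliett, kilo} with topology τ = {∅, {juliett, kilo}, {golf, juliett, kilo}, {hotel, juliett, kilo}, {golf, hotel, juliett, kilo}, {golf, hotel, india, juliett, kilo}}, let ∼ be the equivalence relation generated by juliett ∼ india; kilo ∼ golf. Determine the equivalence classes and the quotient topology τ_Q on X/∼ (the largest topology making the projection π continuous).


X/∼ = {[golf=kilo], [hotel], [india=juliett]}; |τ_Q| = 2.

Equivalence classes: [golf=kilo], [hotel], [india=juliett].
Quotient map π: X → X/∼ sends golf ↦ [golf=kilo], hotel ↦ [hotel], india ↦ [india=juliett], juliett ↦ [india=juliett], kilo ↦ [golf=kilo].
For each subset V ⊆ X/∼, compute π^{-1}(V) ⊆ X and check whether π^{-1}(V) ∈ τ. V is open in τ_Q iff π^{-1}(V) ∈ τ.
  V = {}: π^{-1}(V) = ∅ ∈ τ ✓.
  V = {[golf=kilo]}: π^{-1}(V) = {golf, kilo} ∉ τ ✗.
  V = {[hotel]}: π^{-1}(V) = {hotel} ∉ τ ✗.
  V = {[golf=kilo], [hotel]}: π^{-1}(V) = {golf, hotel, kilo} ∉ τ ✗.
  V = {[india=juliett]}: π^{-1}(V) = {india, juliett} ∉ τ ✗.
  V = {[golf=kilo], [india=juliett]}: π^{-1}(V) = {golf, india, juliett, kilo} ∉ τ ✗.
  V = {[hotel], [india=juliett]}: π^{-1}(V) = {hotel, india, juliett} ∉ τ ✗.
  V = {[golf=kilo], [hotel], [india=juliett]}: π^{-1}(V) = {golf, hotel, india, juliett, kilo} ∈ τ ✓.
Open sets in the quotient: τ_Q = {{}, {[golf=kilo], [hotel], [india=juliett]}} (2 elements).
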